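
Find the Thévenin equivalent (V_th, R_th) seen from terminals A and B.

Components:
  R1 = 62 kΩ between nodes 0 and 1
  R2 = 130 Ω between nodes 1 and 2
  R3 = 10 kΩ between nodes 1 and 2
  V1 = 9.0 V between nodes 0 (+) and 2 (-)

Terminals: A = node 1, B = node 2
Step 1 — V_th is the open-circuit voltage V_A - V_B (nothing connected across the terminals).
Nodal analysis, taking node 2 as the 0 V reference.
Source V1 fixes V_0 = 9 V.
KCL at each unknown node (sum of currents leaving = 0; resistances in Ω):
  Node 1: (V_1 - 9)/62000 + (V_1 - 0)/130 + (V_1 - 0)/10000 = 0
Collecting terms: 0.007808 × V_1 = 0.0001452  =>  V_1 = 0.01859 V
V_th = V_1 - V_2 = 0.01859 - 0 = 0.01859 V
Step 2 — R_th: zero the source — replace V1 by a short circuit (node 2 merges into node 0) — and find the resistance seen between A (node 1) and B (node 0).
Reduce the network between node 1 (A) and node 0 (B) by series/parallel combination:
  Rp1 = R1 ‖ R2 ‖ R3 (parallel, all between nodes 0 and 1) = 1/(1/62000 + 1/130 + 1/10000) = 128.1 Ω
R_th = 128.1 Ω

Final answer: V_th = 0.01859 V, R_th = 128.1 Ω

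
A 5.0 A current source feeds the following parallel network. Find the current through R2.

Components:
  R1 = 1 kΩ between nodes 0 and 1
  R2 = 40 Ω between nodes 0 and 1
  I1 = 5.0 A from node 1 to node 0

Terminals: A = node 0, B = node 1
All resistors sit directly between nodes 0 and 1, so they are in parallel and share one voltage V; the full source current 5 A splits among them.
1/R_par = 1/1000 + 1/40 = 0.026 S  =>  R_par = 38.46 Ω
V = I × R_par = 5 × 38.46 = 192.3 V
I_R2 = V/R2 = 192.3/40 = 4.808 A

Final answer: 4.808 A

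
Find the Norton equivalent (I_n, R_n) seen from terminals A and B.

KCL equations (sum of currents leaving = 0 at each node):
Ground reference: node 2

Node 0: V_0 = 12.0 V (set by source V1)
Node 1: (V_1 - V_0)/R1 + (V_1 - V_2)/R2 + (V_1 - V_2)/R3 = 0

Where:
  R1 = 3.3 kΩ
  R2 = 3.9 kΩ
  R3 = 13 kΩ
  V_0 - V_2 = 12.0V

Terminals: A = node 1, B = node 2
Find the Thévenin equivalent first; then I_n = V_th/R_th and R_n = R_th.
Step 1 — V_th is the open-circuit voltage V_A - V_B (nothing connected across the terminals).
Nodal analysis, taking node 2 as the 0 V reference.
Source V1 fixes V_0 = 12 V.
KCL at each unknown node (sum of currents leaving = 0; resistances in Ω):
  Node 1: (V_1 - 12)/3300 + (V_1 - 0)/3900 + (V_1 - 0)/13000 = 0
Collecting terms: 0.0006364 × V_1 = 0.003636  =>  V_1 = 5.714 V
V_th = V_1 - V_2 = 5.714 - 0 = 5.714 V
Step 2 — R_th: zero the source — replace V1 by a short circuit (node 2 merges into node 0) — and find the resistance seen between A (node 1) and B (node 0).
Reduce the network between node 1 (A) and node 0 (B) by series/parallel combination:
  Rp1 = R1 ‖ R2 ‖ R3 (parallel, all between nodes 0 and 1) = 1/(1/3300 + 1/3900 + 1/13000) = 1571 Ω
R_th = 1.571 kΩ
I_n = V_th/R_th = 5.714/1571 = 0.003636 A, and R_n = R_th = 1.571 kΩ

Final answer: I_n = 0.003636 A, R_n = 1.571 kΩ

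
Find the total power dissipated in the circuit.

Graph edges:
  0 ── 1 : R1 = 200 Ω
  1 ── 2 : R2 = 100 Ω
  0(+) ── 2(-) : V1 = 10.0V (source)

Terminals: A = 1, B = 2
Nodal analysis, taking node 2 as the 0 V reference.
Source V1 fixes V_0 = 10 V.
KCL at each unknown node (sum of currents leaving = 0; resistances in Ω):
  Node 1: (V_1 - 10)/200 + (V_1 - 0)/100 = 0
Collecting terms: 0.015 × V_1 = 0.05  =>  V_1 = 3.333 V
Power in each resistor, P = (ΔV)²/R:
  P_R1 = (10 - 3.333)²/200 = 0.2222 W
  P_R2 = (3.333 - 0)²/100 = 0.1111 W
P_total = P_R1 + P_R2 = 0.3333 W

Final answer: 0.3333 W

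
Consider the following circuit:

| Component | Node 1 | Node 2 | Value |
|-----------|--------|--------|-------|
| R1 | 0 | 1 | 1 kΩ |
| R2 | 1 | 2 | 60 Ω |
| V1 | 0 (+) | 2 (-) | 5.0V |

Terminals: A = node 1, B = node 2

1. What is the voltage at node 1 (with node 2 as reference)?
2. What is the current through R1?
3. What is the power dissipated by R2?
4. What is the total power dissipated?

Nodal analysis, taking node 2 as the 0 V reference.
Source V1 fixes V_0 = 5 V.
KCL at each unknown node (sum of currents leaving = 0; resistances in Ω):
  Node 1: (V_1 - 5)/1000 + (V_1 - 0)/60 = 0
Collecting terms: 0.01767 × V_1 = 0.005  =>  V_1 = 0.283 V
Part 1:
  Read off the nodal solution: V_1 = 0.283 V
Part 2:
  I_R1 = (V_0 - V_1)/R1 = (5 - 0.283)/1000 = 0.004717 A
  Magnitude: I_R1 = 0.004717 A
Part 3:
  I_R2 = (V_1 - V_2)/R2 = (0.283 - 0)/60 = 0.004717 A
  P_R2 = I_R2² × R2 = (0.004717)² × 60 = 0.001335 W
Part 4:
  Power in each resistor, P = (ΔV)²/R:
    P_R1 = (5 - 0.283)²/1000 = 0.02225 W
    P_R2 = (0.283 - 0)²/60 = 0.001335 W
  P_total = P_R1 + P_R2 = 0.02358 W

Final answers:
1. V_1 = 0.283 V
2. I_R1 = 0.004717 A
3. P_R2 = 0.001335 W
4. P_total = 0.02358 W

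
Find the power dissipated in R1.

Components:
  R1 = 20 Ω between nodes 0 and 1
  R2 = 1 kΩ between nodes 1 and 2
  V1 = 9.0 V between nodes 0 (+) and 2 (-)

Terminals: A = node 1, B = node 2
Nodal analysis, taking node 2 as the 0 V reference.
Source V1 fixes V_0 = 9 V.
KCL at each unknown node (sum of currents leaving = 0; resistances in Ω):
  Node 1: (V_1 - 9)/20 + (V_1 - 0)/1000 = 0
Collecting terms: 0.051 × V_1 = 0.45  =>  V_1 = 8.824 V
I_R1 = (V_0 - V_1)/R1 = (9 - 8.824)/20 = 0.008824 A
P_R1 = I_R1² × R1 = (0.008824)² × 20 = 0.001557 W

Final answer: 0.001557 W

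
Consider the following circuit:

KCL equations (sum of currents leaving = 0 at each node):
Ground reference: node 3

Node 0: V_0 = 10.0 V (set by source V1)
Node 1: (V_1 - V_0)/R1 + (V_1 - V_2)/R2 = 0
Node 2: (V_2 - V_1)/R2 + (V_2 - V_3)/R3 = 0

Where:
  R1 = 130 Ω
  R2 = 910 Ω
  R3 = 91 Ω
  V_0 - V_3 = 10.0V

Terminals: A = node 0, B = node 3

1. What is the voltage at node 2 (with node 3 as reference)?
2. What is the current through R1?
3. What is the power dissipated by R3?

Nodal analysis, taking node 3 as the 0 V reference.
Source V1 fixes V_0 = 10 V.
KCL at each unknown node (sum of currents leaving = 0; resistances in Ω):
  Node 1: (V_1 - 10)/130 + (V_1 - V_2)/910 = 0
  Node 2: (V_2 - V_1)/910 + (V_2 - 0)/91 = 0
Collecting terms (coefficients in siemens):
  0.008791·V_1 - 0.001099·V_2 = 0.07692
  0.01209·V_2 - 0.001099·V_1 = 0
Determinant D = (0.008791)(0.01209) - (-0.001099)(-0.001099) = 0.0001051
V_1 = [(0.07692)(0.01209) - (-0.001099)(0)]/D = 8.851 V
V_2 = [(0.008791)(0) - (0.07692)(-0.001099)]/D = 0.8046 V
Part 1:
  Read off the nodal solution: V_2 = 0.8046 V
Part 2:
  I_R1 = (V_0 - V_1)/R1 = (10 - 8.851)/130 = 0.008842 A
  Magnitude: I_R1 = 0.008842 A
Part 3:
  I_R3 = (V_2 - V_3)/R3 = (0.8046 - 0)/91 = 0.008842 A
  P_R3 = I_R3² × R3 = (0.008842)² × 91 = 0.007114 W

Final answers:
1. V_2 = 0.8046 V
2. I_R1 = 0.008842 A
3. P_R3 = 0.007114 W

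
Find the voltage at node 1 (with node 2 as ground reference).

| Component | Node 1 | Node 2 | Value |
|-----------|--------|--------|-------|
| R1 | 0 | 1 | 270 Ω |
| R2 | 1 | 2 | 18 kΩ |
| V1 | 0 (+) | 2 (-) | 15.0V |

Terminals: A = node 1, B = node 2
Nodal analysis, taking node 2 as the 0 V reference.
Source V1 fixes V_0 = 15 V.
KCL at each unknown node (sum of currents leaving = 0; resistances in Ω):
  Node 1: (V_1 - 15)/270 + (V_1 - 0)/18000 = 0
Collecting terms: 0.003759 × V_1 = 0.05556  =>  V_1 = 14.78 V
The requested potential is V_1 = 14.78 V.

Final answer: V_1 = 14.78 V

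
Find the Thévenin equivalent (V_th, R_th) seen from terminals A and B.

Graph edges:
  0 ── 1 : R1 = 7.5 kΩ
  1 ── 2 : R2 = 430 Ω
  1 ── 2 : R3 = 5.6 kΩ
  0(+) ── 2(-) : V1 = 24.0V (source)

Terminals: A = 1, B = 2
Step 1 — V_th is the open-circuit voltage V_A - V_B (nothing connected across the terminals).
Nodal analysis, taking node 2 as the 0 V reference.
Source V1 fixes V_0 = 24 V.
KCL at each unknown node (sum of currents leaving = 0; resistances in Ω):
  Node 1: (V_1 - 24)/7500 + (V_1 - 0)/430 + (V_1 - 0)/5600 = 0
Collecting terms: 0.002637 × V_1 = 0.0032  =>  V_1 = 1.213 V
V_th = V_1 - V_2 = 1.213 - 0 = 1.213 V
Step 2 — R_th: zero the source — replace V1 by a short circuit (node 2 merges into node 0) — and find the resistance seen between A (node 1) and B (node 0).
Reduce the network between node 1 (A) and node 0 (B) by series/parallel combination:
  Rp1 = R1 ‖ R2 ‖ R3 (parallel, all between nodes 0 and 1) = 1/(1/7500 + 1/430 + 1/5600) = 379.1 Ω
R_th = 379.1 Ω

Final answer: V_th = 1.213 V, R_th = 379.1 Ω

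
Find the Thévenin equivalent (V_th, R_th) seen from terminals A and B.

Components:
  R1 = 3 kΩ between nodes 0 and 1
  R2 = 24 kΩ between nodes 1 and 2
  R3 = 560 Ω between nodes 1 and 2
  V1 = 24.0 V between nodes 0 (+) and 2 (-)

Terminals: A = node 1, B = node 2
Step 1 — V_th is the open-circuit voltage V_A - V_B (nothing connected across the terminals).
Nodal analysis, taking node 2 as the 0 V reference.
Source V1 fixes V_0 = 24 V.
KCL at each unknown node (sum of currents leaving = 0; resistances in Ω):
  Node 1: (V_1 - 24)/3000 + (V_1 - 0)/24000 + (V_1 - 0)/560 = 0
Collecting terms: 0.002161 × V_1 = 0.008  =>  V_1 = 3.702 V
V_th = V_1 - V_2 = 3.702 - 0 = 3.702 V
Step 2 — R_th: zero the source — replace V1 by a short circuit (node 2 merges into node 0) — and find the resistance seen between A (node 1) and B (node 0).
Reduce the network between node 1 (A) and node 0 (B) by series/parallel combination:
  Rp1 = R1 ‖ R2 ‖ R3 (parallel, all between nodes 0 and 1) = 1/(1/3000 + 1/24000 + 1/560) = 462.8 Ω
R_th = 462.8 Ω

Final answer: V_th = 3.702 V, R_th = 462.8 Ω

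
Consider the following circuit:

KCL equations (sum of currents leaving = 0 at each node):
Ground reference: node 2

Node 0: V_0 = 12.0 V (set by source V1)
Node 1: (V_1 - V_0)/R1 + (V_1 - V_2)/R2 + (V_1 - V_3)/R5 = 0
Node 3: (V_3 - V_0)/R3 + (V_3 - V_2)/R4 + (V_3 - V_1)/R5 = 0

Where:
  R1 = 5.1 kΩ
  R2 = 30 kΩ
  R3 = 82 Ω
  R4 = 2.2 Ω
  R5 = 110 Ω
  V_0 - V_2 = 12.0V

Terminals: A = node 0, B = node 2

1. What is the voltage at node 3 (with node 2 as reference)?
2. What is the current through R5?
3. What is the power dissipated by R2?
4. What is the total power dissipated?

Nodal analysis, taking node 2 as the 0 V reference.
Source V1 fixes V_0 = 12 V.
KCL at each unknown node (sum of currents leaving = 0; resistances in Ω):
  Node 1: (V_1 - 12)/5100 + (V_1 - 0)/30000 + (V_1 - V_3)/110 = 0
  Node 3: (V_3 - 12)/82 + (V_3 - 0)/2.2 + (V_3 - V_1)/110 = 0
Collecting terms (coefficients in siemens):
  0.00932·V_1 - 0.009091·V_3 = 0.002353
  0.4758·V_3 - 0.009091·V_1 = 0.1463
Determinant D = (0.00932)(0.4758) - (-0.009091)(-0.009091) = 0.004352
V_1 = [(0.002353)(0.4758) - (-0.009091)(0.1463)]/D = 0.5629 V
V_3 = [(0.00932)(0.1463) - (0.002353)(-0.009091)]/D = 0.3183 V
Part 1:
  Read off the nodal solution: V_3 = 0.3183 V
Part 2:
  I_R5 = (V_1 - V_3)/R5 = (0.5629 - 0.3183)/110 = 0.002224 A
  Magnitude: I_R5 = 0.002224 A
Part 3:
  I_R2 = (V_1 - V_2)/R2 = (0.5629 - 0)/30000 = 0.00001876 A
  P_R2 = I_R2² × R2 = (0.00001876)² × 30000 = 0.00001056 W
Part 4:
  Power in each resistor, P = (ΔV)²/R:
    P_R1 = (12 - 0.5629)²/5100 = 0.02565 W
    P_R2 = (0.5629 - 0)²/30000 = 0.00001056 W
    P_R3 = (12 - 0.3183)²/82 = 1.664 W
    P_R4 = (0 - 0.3183)²/2.2 = 0.04605 W
    P_R5 = (0.5629 - 0.3183)²/110 = 0.000544 W
  P_total = P_R1 + P_R2 + P_R3 + P_R4 + P_R5 = 1.736 W

Final answers:
1. V_3 = 0.3183 V
2. I_R5 = 0.002224 A
3. P_R2 = 1.056e-05 W
4. P_total = 1.736 W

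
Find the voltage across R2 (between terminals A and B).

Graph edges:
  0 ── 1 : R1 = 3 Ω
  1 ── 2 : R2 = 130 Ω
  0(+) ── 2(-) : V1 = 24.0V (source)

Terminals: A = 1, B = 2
R1 and R2 are in series across V1 (node 0 → node 1 → node 2), and the output A–B is taken across R2, so this is a voltage divider.
Series current: I = V1/(R1 + R2) = 24/(3 + 130) = 24/133 = 0.1805 A
V_R2 = I × R2 = V1 × R2/(R1 + R2) = 24 × 130/133 = 23.46 V

Final answer: 23.46 V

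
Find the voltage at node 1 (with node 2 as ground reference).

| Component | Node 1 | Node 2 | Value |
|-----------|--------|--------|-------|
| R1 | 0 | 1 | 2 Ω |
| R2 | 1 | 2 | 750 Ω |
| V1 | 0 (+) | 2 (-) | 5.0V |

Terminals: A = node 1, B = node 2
Nodal analysis, taking node 2 as the 0 V reference.
Source V1 fixes V_0 = 5 V.
KCL at each unknown node (sum of currents leaving = 0; resistances in Ω):
  Node 1: (V_1 - 5)/2 + (V_1 - 0)/750 = 0
Collecting terms: 0.5013 × V_1 = 2.5  =>  V_1 = 4.987 V
The requested potential is V_1 = 4.987 V.

Final answer: V_1 = 4.987 V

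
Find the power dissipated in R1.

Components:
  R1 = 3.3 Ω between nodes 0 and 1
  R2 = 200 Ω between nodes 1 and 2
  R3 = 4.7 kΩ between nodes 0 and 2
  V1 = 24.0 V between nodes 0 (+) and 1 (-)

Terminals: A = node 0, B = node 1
Nodal analysis, taking node 1 as the 0 V reference.
Source V1 fixes V_0 = 24 V.
KCL at each unknown node (sum of currents leaving = 0; resistances in Ω):
  Node 2: (V_2 - 0)/200 + (V_2 - 24)/4700 = 0
Collecting terms: 0.005213 × V_2 = 0.005106  =>  V_2 = 0.9796 V
I_R1 = (V_0 - V_1)/R1 = (24 - 0)/3.3 = 7.273 A
P_R1 = I_R1² × R1 = (7.273)² × 3.3 = 174.5 W

Final answer: 174.5 W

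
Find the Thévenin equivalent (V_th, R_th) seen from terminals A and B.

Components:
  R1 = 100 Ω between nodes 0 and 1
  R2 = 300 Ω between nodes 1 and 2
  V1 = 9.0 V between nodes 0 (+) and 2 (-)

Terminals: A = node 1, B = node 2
Step 1 — V_th is the open-circuit voltage V_A - V_B (nothing connected across the terminals).
Nodal analysis, taking node 2 as the 0 V reference.
Source V1 fixes V_0 = 9 V.
KCL at each unknown node (sum of currents leaving = 0; resistances in Ω):
  Node 1: (V_1 - 9)/100 + (V_1 - 0)/300 = 0
Collecting terms: 0.01333 × V_1 = 0.09  =>  V_1 = 6.75 V
V_th = V_1 - V_2 = 6.75 - 0 = 6.75 V
Step 2 — R_th: zero the source — replace V1 by a short circuit (node 2 merges into node 0) — and find the resistance seen between A (node 1) and B (node 0).
Reduce the network between node 1 (A) and node 0 (B) by series/parallel combination:
  Rp1 = R1 ‖ R2 (parallel, both between nodes 0 and 1) = 1/(1/100 + 1/300) = 75 Ω
R_th = 75 Ω

Final answer: V_th = 6.75 V, R_th = 75 Ω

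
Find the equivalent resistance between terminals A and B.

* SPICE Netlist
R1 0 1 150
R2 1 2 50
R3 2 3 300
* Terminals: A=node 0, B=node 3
Reduce the network between node 0 (A) and node 3 (B) by series/parallel combination:
  Rs1 = R1 + R2 (series, joined only at node 1) = 150 + 50 = 200 Ω
  Rs2 = R3 + Rs1 (series, joined only at node 2) = 300 + 200 = 500 Ω
R_eq = 500 Ω

Final answer: 500 Ω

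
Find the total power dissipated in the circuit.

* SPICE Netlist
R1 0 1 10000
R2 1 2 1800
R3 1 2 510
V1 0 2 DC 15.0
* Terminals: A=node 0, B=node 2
Nodal analysis, taking node 2 as the 0 V reference.
Source V1 fixes V_0 = 15 V.
KCL at each unknown node (sum of currents leaving = 0; resistances in Ω):
  Node 1: (V_1 - 15)/10000 + (V_1 - 0)/1800 + (V_1 - 0)/510 = 0
Collecting terms: 0.002616 × V_1 = 0.0015  =>  V_1 = 0.5733 V
Power in each resistor, P = (ΔV)²/R:
  P_R1 = (15 - 0.5733)²/10000 = 0.02081 W
  P_R2 = (0.5733 - 0)²/1800 = 0.0001826 W
  P_R3 = (0.5733 - 0)²/510 = 0.0006445 W
P_total = P_R1 + P_R2 + P_R3 = 0.02164 W

Final answer: 0.02164 W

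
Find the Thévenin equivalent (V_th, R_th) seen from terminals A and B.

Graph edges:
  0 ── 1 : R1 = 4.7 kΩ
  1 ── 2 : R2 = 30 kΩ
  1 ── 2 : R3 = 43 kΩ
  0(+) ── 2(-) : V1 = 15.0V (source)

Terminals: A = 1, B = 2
Step 1 — V_th is the open-circuit voltage V_A - V_B (nothing connected across the terminals).
Nodal analysis, taking node 2 as the 0 V reference.
Source V1 fixes V_0 = 15 V.
KCL at each unknown node (sum of currents leaving = 0; resistances in Ω):
  Node 1: (V_1 - 15)/4700 + (V_1 - 0)/30000 + (V_1 - 0)/43000 = 0
Collecting terms: 0.0002694 × V_1 = 0.003191  =>  V_1 = 11.85 V
V_th = V_1 - V_2 = 11.85 - 0 = 11.85 V
Step 2 — R_th: zero the source — replace V1 by a short circuit (node 2 merges into node 0) — and find the resistance seen between A (node 1) and B (node 0).
Reduce the network between node 1 (A) and node 0 (B) by series/parallel combination:
  Rp1 = R1 ‖ R2 ‖ R3 (parallel, all between nodes 0 and 1) = 1/(1/4700 + 1/30000 + 1/43000) = 3713 Ω
R_th = 3.713 kΩ

Final answer: V_th = 11.85 V, R_th = 3.713 kΩ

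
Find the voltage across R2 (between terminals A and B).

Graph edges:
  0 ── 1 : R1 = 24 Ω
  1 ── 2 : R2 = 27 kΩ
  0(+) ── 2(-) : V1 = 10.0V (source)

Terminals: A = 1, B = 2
R1 and R2 are in series across V1 (node 0 → node 1 → node 2), and the output A–B is taken across R2, so this is a voltage divider.
Series current: I = V1/(R1 + R2) = 10/(24 + 27000) = 10/27020 = 0.00037 A
V_R2 = I × R2 = V1 × R2/(R1 + R2) = 10 × 27000/27020 = 9.991 V

Final answer: 9.991 V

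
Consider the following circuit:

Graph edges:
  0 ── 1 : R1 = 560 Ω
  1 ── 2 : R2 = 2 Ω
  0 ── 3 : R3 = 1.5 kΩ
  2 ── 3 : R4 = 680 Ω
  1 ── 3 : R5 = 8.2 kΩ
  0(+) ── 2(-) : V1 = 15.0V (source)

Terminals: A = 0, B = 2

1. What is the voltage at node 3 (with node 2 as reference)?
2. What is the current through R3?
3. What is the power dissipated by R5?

Nodal analysis, taking node 2 as the 0 V reference.
Source V1 fixes V_0 = 15 V.
KCL at each unknown node (sum of currents leaving = 0; resistances in Ω):
  Node 1: (V_1 - 15)/560 + (V_1 - 0)/2 + (V_1 - V_3)/8200 = 0
  Node 3: (V_3 - 15)/1500 + (V_3 - 0)/680 + (V_3 - V_1)/8200 = 0
Collecting terms (coefficients in siemens):
  0.5019·V_1 - 0.000122·V_3 = 0.02679
  0.002259·V_3 - 0.000122·V_1 = 0.01
Determinant D = (0.5019)(0.002259) - (-0.000122)(-0.000122) = 0.001134
V_1 = [(0.02679)(0.002259) - (-0.000122)(0.01)]/D = 0.05444 V
V_3 = [(0.5019)(0.01) - (0.02679)(-0.000122)]/D = 4.429 V
Part 1:
  Read off the nodal solution: V_3 = 4.429 V
Part 2:
  I_R3 = (V_0 - V_3)/R3 = (15 - 4.429)/1500 = 0.007047 A
  Magnitude: I_R3 = 0.007047 A
Part 3:
  I_R5 = (V_1 - V_3)/R5 = (0.05444 - 4.429)/8200 = -0.0005335 A
  P_R5 = I_R5² × R5 = (-0.0005335)² × 8200 = 0.002334 W

Final answers:
1. V_3 = 4.429 V
2. I_R3 = 0.007047 A
3. P_R5 = 0.002334 W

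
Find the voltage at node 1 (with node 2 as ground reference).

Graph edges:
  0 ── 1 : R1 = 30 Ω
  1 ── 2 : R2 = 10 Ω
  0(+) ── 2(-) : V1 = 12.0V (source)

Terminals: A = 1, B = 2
Nodal analysis, taking node 2 as the 0 V reference.
Source V1 fixes V_0 = 12 V.
KCL at each unknown node (sum of currents leaving = 0; resistances in Ω):
  Node 1: (V_1 - 12)/30 + (V_1 - 0)/10 = 0
Collecting terms: 0.1333 × V_1 = 0.4  =>  V_1 = 3 V
The requested potential is V_1 = 3 V.

Final answer: V_1 = 3 V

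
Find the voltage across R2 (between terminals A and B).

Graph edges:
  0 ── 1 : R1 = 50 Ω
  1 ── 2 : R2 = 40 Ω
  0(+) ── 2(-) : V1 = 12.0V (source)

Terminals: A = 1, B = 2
R1 and R2 are in series across V1 (node 0 → node 1 → node 2), and the output A–B is taken across R2, so this is a voltage divider.
Series current: I = V1/(R1 + R2) = 12/(50 + 40) = 12/90 = 0.1333 A
V_R2 = I × R2 = V1 × R2/(R1 + R2) = 12 × 40/90 = 5.333 V

Final answer: 5.333 V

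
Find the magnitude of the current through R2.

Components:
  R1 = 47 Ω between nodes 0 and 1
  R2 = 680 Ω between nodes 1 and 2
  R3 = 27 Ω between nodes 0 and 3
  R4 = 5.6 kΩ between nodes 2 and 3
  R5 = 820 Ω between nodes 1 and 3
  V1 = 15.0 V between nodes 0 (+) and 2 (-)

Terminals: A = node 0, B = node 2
Nodal analysis, taking node 2 as the 0 V reference.
Source V1 fixes V_0 = 15 V.
KCL at each unknown node (sum of currents leaving = 0; resistances in Ω):
  Node 1: (V_1 - 15)/47 + (V_1 - 0)/680 + (V_1 - V_3)/820 = 0
  Node 3: (V_3 - 15)/27 + (V_3 - 0)/5600 + (V_3 - V_1)/820 = 0
Collecting terms (coefficients in siemens):
  0.02397·V_1 - 0.00122·V_3 = 0.3191
  0.03844·V_3 - 0.00122·V_1 = 0.5556
Determinant D = (0.02397)(0.03844) - (-0.00122)(-0.00122) = 0.0009197
V_1 = [(0.3191)(0.03844) - (-0.00122)(0.5556)]/D = 14.07 V
V_3 = [(0.02397)(0.5556) - (0.3191)(-0.00122)]/D = 14.9 V
I_R2 = (V_1 - V_2)/R2 = (14.07 - 0)/680 = 0.0207 A
|I_R2| = 0.0207 A

Final answer: |I_R2| = 0.0207 A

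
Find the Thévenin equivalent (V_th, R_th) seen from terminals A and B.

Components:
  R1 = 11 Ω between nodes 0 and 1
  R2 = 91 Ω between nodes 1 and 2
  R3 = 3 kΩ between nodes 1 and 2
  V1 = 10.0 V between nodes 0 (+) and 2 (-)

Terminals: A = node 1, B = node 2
Step 1 — V_th is the open-circuit voltage V_A - V_B (nothing connected across the terminals).
Nodal analysis, taking node 2 as the 0 V reference.
Source V1 fixes V_0 = 10 V.
KCL at each unknown node (sum of currents leaving = 0; resistances in Ω):
  Node 1: (V_1 - 10)/11 + (V_1 - 0)/91 + (V_1 - 0)/3000 = 0
Collecting terms: 0.1022 × V_1 = 0.9091  =>  V_1 = 8.892 V
V_th = V_1 - V_2 = 8.892 - 0 = 8.892 V
Step 2 — R_th: zero the source — replace V1 by a short circuit (node 2 merges into node 0) — and find the resistance seen between A (node 1) and B (node 0).
Reduce the network between node 1 (A) and node 0 (B) by series/parallel combination:
  Rp1 = R1 ‖ R2 ‖ R3 (parallel, all between nodes 0 and 1) = 1/(1/11 + 1/91 + 1/3000) = 9.782 Ω
R_th = 9.782 Ω

Final answer: V_th = 8.892 V, R_th = 9.782 Ω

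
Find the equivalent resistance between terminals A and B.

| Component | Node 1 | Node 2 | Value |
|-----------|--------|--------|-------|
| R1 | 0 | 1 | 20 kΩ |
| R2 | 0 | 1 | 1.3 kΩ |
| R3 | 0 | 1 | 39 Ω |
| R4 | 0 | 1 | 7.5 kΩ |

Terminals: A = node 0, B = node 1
Reduce the network between node 0 (A) and node 1 (B) by series/parallel combination:
  Rp1 = R1 ‖ R2 ‖ R3 ‖ R4 (parallel, all between nodes 0 and 1) = 1/(1/20000 + 1/1300 + 1/39 + 1/7500) = 37.6 Ω
R_eq = 37.6 Ω

Final answer: 37.6 Ω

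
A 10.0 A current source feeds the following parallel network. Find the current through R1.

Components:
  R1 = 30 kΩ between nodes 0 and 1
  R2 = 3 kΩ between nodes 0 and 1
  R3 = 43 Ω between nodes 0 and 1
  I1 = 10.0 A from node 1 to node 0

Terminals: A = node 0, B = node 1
All resistors sit directly between nodes 0 and 1, so they are in parallel and share one voltage V; the full source current 10 A splits among them.
1/R_par = 1/30000 + 1/3000 + 1/43 = 0.02362 S  =>  R_par = 42.33 Ω
V = I × R_par = 10 × 42.33 = 423.3 V
I_R1 = V/R1 = 423.3/30000 = 0.01411 A

Final answer: 0.01411 A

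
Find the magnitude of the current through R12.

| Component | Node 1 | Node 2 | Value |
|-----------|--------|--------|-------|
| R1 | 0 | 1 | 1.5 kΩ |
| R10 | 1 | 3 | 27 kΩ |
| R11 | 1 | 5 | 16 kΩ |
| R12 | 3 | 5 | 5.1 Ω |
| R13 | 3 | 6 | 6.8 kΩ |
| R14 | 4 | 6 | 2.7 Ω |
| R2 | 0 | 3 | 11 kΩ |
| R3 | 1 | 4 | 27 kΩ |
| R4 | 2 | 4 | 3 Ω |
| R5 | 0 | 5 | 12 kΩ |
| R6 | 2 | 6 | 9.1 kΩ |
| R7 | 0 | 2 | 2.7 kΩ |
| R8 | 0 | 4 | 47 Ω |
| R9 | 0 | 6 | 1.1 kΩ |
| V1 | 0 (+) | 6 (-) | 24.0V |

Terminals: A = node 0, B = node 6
Nodal analysis, taking node 6 as the 0 V reference.
Source V1 fixes V_0 = 24 V.
KCL at each unknown node (sum of currents leaving = 0; resistances in Ω):
  Node 1: (V_1 - 24)/1500 + (V_1 - V_4)/27000 + (V_1 - V_3)/27000 + (V_1 - V_5)/16000 = 0
  Node 2: (V_2 - V_4)/3 + (V_2 - 0)/9100 + (V_2 - 24)/2700 = 0
  Node 3: (V_3 - 24)/11000 + (V_3 - V_1)/27000 + (V_3 - V_5)/5.1 + (V_3 - 0)/6800 = 0
  Node 4: (V_4 - V_1)/27000 + (V_4 - V_2)/3 + (V_4 - 24)/47 + (V_4 - 0)/2.7 = 0
  Node 5: (V_5 - 24)/12000 + (V_5 - V_1)/16000 + (V_5 - V_3)/5.1 = 0
Collecting terms (coefficients in siemens):
  0.0008032·V_1 - 0.00003704·V_3 - 0.00003704·V_4 - 0.0000625·V_5 = 0.016
  0.3338·V_2 - 0.3333·V_4 = 0.008889
  0.1964·V_3 - 0.00003704·V_1 - 0.1961·V_5 = 0.002182
  0.725·V_4 - 0.00003704·V_1 - 0.3333·V_2 = 0.5106
  0.1962·V_5 - 0.0000625·V_1 - 0.1961·V_3 = 0.002
Solving these 5 simultaneous equations (Gaussian elimination) gives:
  V_1 = 21.85 V, V_2 = 1.352 V, V_3 = 15.1 V, V_4 = 1.327 V
  V_5 = 15.11 V
I_R12 = (V_3 - V_5)/R12 = (15.1 - 15.11)/5.1 = -0.001162 A
|I_R12| = 0.001162 A

Final answer: |I_R12| = 0.001162 A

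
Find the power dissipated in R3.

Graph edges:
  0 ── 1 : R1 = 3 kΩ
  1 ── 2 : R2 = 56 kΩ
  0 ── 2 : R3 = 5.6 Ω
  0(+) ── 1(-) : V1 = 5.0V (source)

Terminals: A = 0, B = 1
Nodal analysis, taking node 1 as the 0 V reference.
Source V1 fixes V_0 = 5 V.
KCL at each unknown node (sum of currents leaving = 0; resistances in Ω):
  Node 2: (V_2 - 0)/56000 + (V_2 - 5)/5.6 = 0
Collecting terms: 0.1786 × V_2 = 0.8929  =>  V_2 = 5 V
I_R3 = (V_0 - V_2)/R3 = (5 - 5)/5.6 = 0.00008928 A
P_R3 = I_R3² × R3 = (0.00008928)² × 5.6 = 0.00000004463 W

Final answer: 4.463e-08 W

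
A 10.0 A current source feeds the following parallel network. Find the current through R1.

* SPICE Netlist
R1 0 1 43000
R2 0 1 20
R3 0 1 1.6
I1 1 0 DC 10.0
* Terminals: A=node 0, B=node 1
All resistors sit directly between nodes 0 and 1, so they are in parallel and share one voltage V; the full source current 10 A splits among them.
1/R_par = 1/43000 + 1/20 + 1/1.6 = 0.675 S  =>  R_par = 1.481 Ω
V = I × R_par = 10 × 1.481 = 14.81 V
I_R1 = V/R1 = 14.81/43000 = 0.0003445 A

Final answer: 0.0003445 A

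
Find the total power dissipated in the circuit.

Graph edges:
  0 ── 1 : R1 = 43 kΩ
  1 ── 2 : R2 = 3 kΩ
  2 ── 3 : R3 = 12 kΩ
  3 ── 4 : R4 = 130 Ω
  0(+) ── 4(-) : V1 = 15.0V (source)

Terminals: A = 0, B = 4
Nodal analysis, taking node 4 as the 0 V reference.
Source V1 fixes V_0 = 15 V.
KCL at each unknown node (sum of currents leaving = 0; resistances in Ω):
  Node 1: (V_1 - 15)/43000 + (V_1 - V_2)/3000 = 0
  Node 2: (V_2 - V_1)/3000 + (V_2 - V_3)/12000 = 0
  Node 3: (V_3 - V_2)/12000 + (V_3 - 0)/130 = 0
Collecting terms (coefficients in siemens):
  0.0003566·V_1 - 0.0003333·V_2 = 0.0003488
  0.0004167·V_2 - 0.0003333·V_1 - 0.00008333·V_3 = 0
  0.007776·V_3 - 0.00008333·V_2 = 0
Solving these 3 simultaneous equations (Gaussian elimination) gives:
  V_1 = 3.904 V, V_2 = 3.13 V, V_3 = 0.03355 V
Power in each resistor, P = (ΔV)²/R:
  P_R1 = (15 - 3.904)²/43000 = 0.002863 W
  P_R2 = (3.904 - 3.13)²/3000 = 0.0001998 W
  P_R3 = (3.13 - 0.03355)²/12000 = 0.000799 W
  P_R4 = (0.03355 - 0)²/130 = 0.000008656 W
P_total = P_R1 + P_R2 + P_R3 + P_R4 = 0.003871 W

Final answer: 0.003871 W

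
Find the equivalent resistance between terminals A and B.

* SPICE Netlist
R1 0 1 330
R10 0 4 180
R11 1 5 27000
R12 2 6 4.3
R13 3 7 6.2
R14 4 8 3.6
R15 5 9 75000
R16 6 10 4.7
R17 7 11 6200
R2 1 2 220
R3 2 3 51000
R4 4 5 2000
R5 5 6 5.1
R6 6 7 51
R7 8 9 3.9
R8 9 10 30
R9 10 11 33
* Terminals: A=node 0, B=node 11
The network is not a plain series/parallel combination. Inject a 1 A test current into terminal A (node 0) and return it from terminal B (node 11); then R_eq = V_A / (1 A).
Nodal analysis, taking node 11 as the 0 V reference.
Current source I_test pushes 1 A into node 0 and draws it out of node 11.
KCL at each unknown node (sum of currents leaving = 0; resistances in Ω):
  Node 0: (V_0 - V_1)/330 + (V_0 - V_4)/180 - 1 = 0
  Node 1: (V_1 - V_0)/330 + (V_1 - V_2)/220 + (V_1 - V_5)/27000 = 0
  Node 2: (V_2 - V_1)/220 + (V_2 - V_3)/51000 + (V_2 - V_6)/4.3 = 0
  Node 3: (V_3 - V_2)/51000 + (V_3 - V_7)/6.2 = 0
  Node 4: (V_4 - V_0)/180 + (V_4 - V_5)/2000 + (V_4 - V_8)/3.6 = 0
  Node 5: (V_5 - V_1)/27000 + (V_5 - V_4)/2000 + (V_5 - V_6)/5.1 + (V_5 - V_9)/75000 = 0
  Node 6: (V_6 - V_2)/4.3 + (V_6 - V_5)/5.1 + (V_6 - V_7)/51 + (V_6 - V_10)/4.7 = 0
  Node 7: (V_7 - V_3)/6.2 + (V_7 - V_6)/51 + (V_7 - 0)/6200 = 0
  Node 8: (V_8 - V_4)/3.6 + (V_8 - V_9)/3.9 = 0
  Node 9: (V_9 - V_5)/75000 + (V_9 - V_8)/3.9 + (V_9 - V_10)/30 = 0
  Node 10: (V_10 - V_6)/4.7 + (V_10 - V_9)/30 + (V_10 - 0)/33 = 0
Collecting terms (coefficients in siemens):
  0.008586·V_0 - 0.00303·V_1 - 0.005556·V_4 = 1
  0.007613·V_1 - 0.00303·V_0 - 0.004545·V_2 - 0.00003704·V_5 = 0
  0.2371·V_2 - 0.004545·V_1 - 0.00001961·V_3 - 0.2326·V_6 = 0
  0.1613·V_3 - 0.00001961·V_2 - 0.1613·V_7 = 0
  0.2838·V_4 - 0.005556·V_0 - 0.0005·V_5 - 0.2778·V_8 = 0
  0.1966·V_5 - 0.00003704·V_1 - 0.0005·V_4 - 0.1961·V_6 - 0.00001333·V_9 = 0
  0.661·V_6 - 0.2326·V_2 - 0.1961·V_5 - 0.01961·V_7 - 0.2128·V_10 = 0
  0.1811·V_7 - 0.1613·V_3 - 0.01961·V_6 = 0
  0.5342·V_8 - 0.2778·V_4 - 0.2564·V_9 = 0
  0.2898·V_9 - 0.00001333·V_5 - 0.2564·V_8 - 0.03333·V_10 = 0
  0.2764·V_10 - 0.2128·V_6 - 0.03333·V_9 = 0
Solving these 11 simultaneous equations (Gaussian elimination) gives:
  V_0 = 188.9 V, V_1 = 96.48 V, V_2 = 35.37 V, V_3 = 33.89 V
  V_4 = 59.34 V, V_5 = 34.25 V, V_6 = 34.17 V, V_7 = 33.89 V
  V_8 = 56.79 V, V_9 = 54.03 V, V_10 = 32.82 V
R_eq = V_0 / 1 A = 188.9 Ω

Final answer: 188.9 Ω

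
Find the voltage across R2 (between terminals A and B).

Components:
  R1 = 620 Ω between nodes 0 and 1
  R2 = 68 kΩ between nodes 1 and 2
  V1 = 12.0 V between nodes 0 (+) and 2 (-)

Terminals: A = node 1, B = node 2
R1 and R2 are in series across V1 (node 0 → node 1 → node 2), and the output A–B is taken across R2, so this is a voltage divider.
Series current: I = V1/(R1 + R2) = 12/(620 + 68000) = 12/68620 = 0.0001749 A
V_R2 = I × R2 = V1 × R2/(R1 + R2) = 12 × 68000/68620 = 11.89 V

Final answer: 11.89 V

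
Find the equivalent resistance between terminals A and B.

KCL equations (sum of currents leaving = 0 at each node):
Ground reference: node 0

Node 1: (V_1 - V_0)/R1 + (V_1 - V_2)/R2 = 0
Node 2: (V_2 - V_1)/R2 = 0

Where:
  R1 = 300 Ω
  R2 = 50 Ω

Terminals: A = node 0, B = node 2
Reduce the network between node 0 (A) and node 2 (B) by series/parallel combination:
  Rs1 = R1 + R2 (series, joined only at node 1) = 300 + 50 = 350 Ω
R_eq = 350 Ω

Final answer: 350 Ω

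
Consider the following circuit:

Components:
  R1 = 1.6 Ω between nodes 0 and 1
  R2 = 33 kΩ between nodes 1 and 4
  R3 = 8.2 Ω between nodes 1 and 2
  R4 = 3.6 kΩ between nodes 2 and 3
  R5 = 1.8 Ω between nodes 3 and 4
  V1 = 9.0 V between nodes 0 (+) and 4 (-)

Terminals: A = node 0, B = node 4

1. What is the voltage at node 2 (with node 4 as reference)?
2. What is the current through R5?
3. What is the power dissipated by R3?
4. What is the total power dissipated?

Nodal analysis, taking node 4 as the 0 V reference.
Source V1 fixes V_0 = 9 V.
KCL at each unknown node (sum of currents leaving = 0; resistances in Ω):
  Node 1: (V_1 - 9)/1.6 + (V_1 - 0)/33000 + (V_1 - V_2)/8.2 = 0
  Node 2: (V_2 - V_1)/8.2 + (V_2 - V_3)/3600 = 0
  Node 3: (V_3 - V_2)/3600 + (V_3 - 0)/1.8 = 0
Collecting terms (coefficients in siemens):
  0.747·V_1 - 0.122·V_2 = 5.625
  0.1222·V_2 - 0.122·V_1 - 0.0002778·V_3 = 0
  0.5558·V_3 - 0.0002778·V_2 = 0
Solving these 3 simultaneous equations (Gaussian elimination) gives:
  V_1 = 8.996 V, V_2 = 8.975 V, V_3 = 0.004485 V
Part 1:
  Read off the nodal solution: V_2 = 8.975 V
Part 2:
  I_R5 = (V_3 - V_4)/R5 = (0.004485 - 0)/1.8 = 0.002492 A
  Magnitude: I_R5 = 0.002492 A
Part 3:
  I_R3 = (V_1 - V_2)/R3 = (8.996 - 8.975)/8.2 = 0.002492 A
  P_R3 = I_R3² × R3 = (0.002492)² × 8.2 = 0.00005092 W
Part 4:
  Power in each resistor, P = (ΔV)²/R:
    P_R1 = (9 - 8.996)²/1.6 = 0.00001223 W
    P_R2 = (8.996 - 0)²/33000 = 0.002452 W
    P_R3 = (8.996 - 8.975)²/8.2 = 0.00005092 W
    P_R4 = (8.975 - 0.004485)²/3600 = 0.02235 W
    P_R5 = (0.004485 - 0)²/1.8 = 0.00001118 W
  P_total = P_R1 + P_R2 + P_R3 + P_R4 + P_R5 = 0.02488 W

Final answers:
1. V_2 = 8.975 V
2. I_R5 = 0.002492 A
3. P_R3 = 5.092e-05 W
4. P_total = 0.02488 W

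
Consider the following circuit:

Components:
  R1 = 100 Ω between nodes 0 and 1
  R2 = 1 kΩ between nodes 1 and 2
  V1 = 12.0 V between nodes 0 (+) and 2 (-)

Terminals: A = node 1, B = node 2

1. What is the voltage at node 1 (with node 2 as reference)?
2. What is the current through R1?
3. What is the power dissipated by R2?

Nodal analysis, taking node 2 as the 0 V reference.
Source V1 fixes V_0 = 12 V.
KCL at each unknown node (sum of currents leaving = 0; resistances in Ω):
  Node 1: (V_1 - 12)/100 + (V_1 - 0)/1000 = 0
Collecting terms: 0.011 × V_1 = 0.12  =>  V_1 = 10.91 V
Part 1:
  Read off the nodal solution: V_1 = 10.91 V
Part 2:
  I_R1 = (V_0 - V_1)/R1 = (12 - 10.91)/100 = 0.01091 A
  Magnitude: I_R1 = 0.01091 A
Part 3:
  I_R2 = (V_1 - V_2)/R2 = (10.91 - 0)/1000 = 0.01091 A
  P_R2 = I_R2² × R2 = (0.01091)² × 1000 = 0.119 W

Final answers:
1. V_1 = 10.91 V
2. I_R1 = 0.01091 A
3. P_R2 = 0.119 W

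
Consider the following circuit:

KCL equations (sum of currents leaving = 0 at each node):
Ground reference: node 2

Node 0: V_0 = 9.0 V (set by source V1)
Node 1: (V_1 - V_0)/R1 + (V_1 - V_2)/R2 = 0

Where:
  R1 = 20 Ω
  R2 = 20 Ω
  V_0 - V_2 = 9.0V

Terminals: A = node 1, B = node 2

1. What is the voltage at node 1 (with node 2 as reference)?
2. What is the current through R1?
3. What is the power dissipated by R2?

Nodal analysis, taking node 2 as the 0 V reference.
Source V1 fixes V_0 = 9 V.
KCL at each unknown node (sum of currents leaving = 0; resistances in Ω):
  Node 1: (V_1 - 9)/20 + (V_1 - 0)/20 = 0
Collecting terms: 0.1 × V_1 = 0.45  =>  V_1 = 4.5 V
Part 1:
  Read off the nodal solution: V_1 = 4.5 V
Part 2:
  I_R1 = (V_0 - V_1)/R1 = (9 - 4.5)/20 = 0.225 A
  Magnitude: I_R1 = 0.225 A
Part 3:
  I_R2 = (V_1 - V_2)/R2 = (4.5 - 0)/20 = 0.225 A
  P_R2 = I_R2² × R2 = (0.225)² × 20 = 1.012 W

Final answers:
1. V_1 = 4.5 V
2. I_R1 = 0.225 A
3. P_R2 = 1.012 W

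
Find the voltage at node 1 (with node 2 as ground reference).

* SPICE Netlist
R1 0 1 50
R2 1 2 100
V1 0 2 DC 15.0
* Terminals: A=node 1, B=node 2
Nodal analysis, taking node 2 as the 0 V reference.
Source V1 fixes V_0 = 15 V.
KCL at each unknown node (sum of currents leaving = 0; resistances in Ω):
  Node 1: (V_1 - 15)/50 + (V_1 - 0)/100 = 0
Collecting terms: 0.03 × V_1 = 0.3  =>  V_1 = 10 V
The requested potential is V_1 = 10 V.

Final answer: V_1 = 10 V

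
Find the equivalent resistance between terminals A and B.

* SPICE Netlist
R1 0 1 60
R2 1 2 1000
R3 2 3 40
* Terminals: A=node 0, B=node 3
Reduce the network between node 0 (A) and node 3 (B) by series/parallel combination:
  Rs1 = R1 + R2 (series, joined only at node 1) = 60 + 1000 = 1060 Ω
  Rs2 = R3 + Rs1 (series, joined only at node 2) = 40 + 1060 = 1100 Ω
R_eq = 1.1 kΩ

Final answer: 1.1 kΩ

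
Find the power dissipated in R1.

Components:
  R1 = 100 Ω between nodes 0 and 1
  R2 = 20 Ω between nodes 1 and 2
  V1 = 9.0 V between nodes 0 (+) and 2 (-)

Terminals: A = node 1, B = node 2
Nodal analysis, taking node 2 as the 0 V reference.
Source V1 fixes V_0 = 9 V.
KCL at each unknown node (sum of currents leaving = 0; resistances in Ω):
  Node 1: (V_1 - 9)/100 + (V_1 - 0)/20 = 0
Collecting terms: 0.06 × V_1 = 0.09  =>  V_1 = 1.5 V
I_R1 = (V_0 - V_1)/R1 = (9 - 1.5)/100 = 0.075 A
P_R1 = I_R1² × R1 = (0.075)² × 100 = 0.5625 W

Final answer: 0.5625 W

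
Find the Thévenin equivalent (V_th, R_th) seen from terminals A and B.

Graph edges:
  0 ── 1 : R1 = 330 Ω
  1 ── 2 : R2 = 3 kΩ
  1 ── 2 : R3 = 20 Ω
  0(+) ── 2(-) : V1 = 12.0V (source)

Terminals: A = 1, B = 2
Step 1 — V_th is the open-circuit voltage V_A - V_B (nothing connected across the terminals).
Nodal analysis, taking node 2 as the 0 V reference.
Source V1 fixes V_0 = 12 V.
KCL at each unknown node (sum of currents leaving = 0; resistances in Ω):
  Node 1: (V_1 - 12)/330 + (V_1 - 0)/3000 + (V_1 - 0)/20 = 0
Collecting terms: 0.05336 × V_1 = 0.03636  =>  V_1 = 0.6814 V
V_th = V_1 - V_2 = 0.6814 - 0 = 0.6814 V
Step 2 — R_th: zero the source — replace V1 by a short circuit (node 2 merges into node 0) — and find the resistance seen between A (node 1) and B (node 0).
Reduce the network between node 1 (A) and node 0 (B) by series/parallel combination:
  Rp1 = R1 ‖ R2 ‖ R3 (parallel, all between nodes 0 and 1) = 1/(1/330 + 1/3000 + 1/20) = 18.74 Ω
R_th = 18.74 Ω

Final answer: V_th = 0.6814 V, R_th = 18.74 Ω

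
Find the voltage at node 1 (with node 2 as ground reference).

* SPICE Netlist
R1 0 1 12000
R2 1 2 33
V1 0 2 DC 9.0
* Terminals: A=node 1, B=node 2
Nodal analysis, taking node 2 as the 0 V reference.
Source V1 fixes V_0 = 9 V.
KCL at each unknown node (sum of currents leaving = 0; resistances in Ω):
  Node 1: (V_1 - 9)/12000 + (V_1 - 0)/33 = 0
Collecting terms: 0.03039 × V_1 = 0.00075  =>  V_1 = 0.02468 V
The requested potential is V_1 = 0.02468 V.

Final answer: V_1 = 0.02468 V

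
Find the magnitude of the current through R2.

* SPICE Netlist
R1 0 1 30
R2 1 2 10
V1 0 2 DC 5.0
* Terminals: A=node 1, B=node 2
Nodal analysis, taking node 2 as the 0 V reference.
Source V1 fixes V_0 = 5 V.
KCL at each unknown node (sum of currents leaving = 0; resistances in Ω):
  Node 1: (V_1 - 5)/30 + (V_1 - 0)/10 = 0
Collecting terms: 0.1333 × V_1 = 0.1667  =>  V_1 = 1.25 V
I_R2 = (V_1 - V_2)/R2 = (1.25 - 0)/10 = 0.125 A
|I_R2| = 0.125 A

Final answer: |I_R2| = 0.125 A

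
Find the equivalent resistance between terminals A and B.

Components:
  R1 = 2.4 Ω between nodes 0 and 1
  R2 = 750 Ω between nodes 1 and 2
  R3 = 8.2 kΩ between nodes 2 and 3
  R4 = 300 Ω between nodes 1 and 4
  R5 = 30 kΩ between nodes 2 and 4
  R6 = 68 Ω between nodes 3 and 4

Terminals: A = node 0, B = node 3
The network is not a plain series/parallel combination. Inject a 1 A test current into terminal A (node 0) and return it from terminal B (node 3); then R_eq = V_A / (1 A).
Nodal analysis, taking node 3 as the 0 V reference.
Current source I_test pushes 1 A into node 0 and draws it out of node 3.
KCL at each unknown node (sum of currents leaving = 0; resistances in Ω):
  Node 0: (V_0 - V_1)/2.4 - 1 = 0
  Node 1: (V_1 - V_0)/2.4 + (V_1 - V_2)/750 + (V_1 - V_4)/300 = 0
  Node 2: (V_2 - V_1)/750 + (V_2 - 0)/8200 + (V_2 - V_4)/30000 = 0
  Node 4: (V_4 - V_1)/300 + (V_4 - V_2)/30000 + (V_4 - 0)/68 = 0
Collecting terms (coefficients in siemens):
  0.4167·V_0 - 0.4167·V_1 = 1
  0.4213·V_1 - 0.4167·V_0 - 0.001333·V_2 - 0.003333·V_4 = 0
  0.001489·V_2 - 0.001333·V_1 - 0.00003333·V_4 = 0
  0.01807·V_4 - 0.003333·V_1 - 0.00003333·V_2 = 0
Solving these 4 simultaneous equations (Gaussian elimination) gives:
  V_0 = 353.7 V, V_1 = 351.3 V, V_2 = 316.1 V, V_4 = 65.38 V
R_eq = V_0 / 1 A = 353.7 Ω

Final answer: 353.7 Ω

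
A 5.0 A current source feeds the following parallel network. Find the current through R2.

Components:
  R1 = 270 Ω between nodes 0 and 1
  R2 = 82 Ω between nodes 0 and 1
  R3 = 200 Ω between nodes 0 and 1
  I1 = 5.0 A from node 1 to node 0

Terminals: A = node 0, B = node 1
All resistors sit directly between nodes 0 and 1, so they are in parallel and share one voltage V; the full source current 5 A splits among them.
1/R_par = 1/270 + 1/82 + 1/200 = 0.0209 S  =>  R_par = 47.85 Ω
V = I × R_par = 5 × 47.85 = 239.2 V
I_R2 = V/R2 = 239.2/82 = 2.918 A

Final answer: 2.918 A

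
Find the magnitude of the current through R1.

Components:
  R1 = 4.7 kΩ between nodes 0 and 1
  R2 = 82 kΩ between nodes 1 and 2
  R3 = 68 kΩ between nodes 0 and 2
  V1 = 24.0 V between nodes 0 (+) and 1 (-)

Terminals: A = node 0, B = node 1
Nodal analysis, taking node 1 as the 0 V reference.
Source V1 fixes V_0 = 24 V.
KCL at each unknown node (sum of currents leaving = 0; resistances in Ω):
  Node 2: (V_2 - 0)/82000 + (V_2 - 24)/68000 = 0
Collecting terms: 0.0000269 × V_2 = 0.0003529  =>  V_2 = 13.12 V
I_R1 = (V_0 - V_1)/R1 = (24 - 0)/4700 = 0.005106 A
|I_R1| = 0.005106 A

Final answer: |I_R1| = 0.005106 A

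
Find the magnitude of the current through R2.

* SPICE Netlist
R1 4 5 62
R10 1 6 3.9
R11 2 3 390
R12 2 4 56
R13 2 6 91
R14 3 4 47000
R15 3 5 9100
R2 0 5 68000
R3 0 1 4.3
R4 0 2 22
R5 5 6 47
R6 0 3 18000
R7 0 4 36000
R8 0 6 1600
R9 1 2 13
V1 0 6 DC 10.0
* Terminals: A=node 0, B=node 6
Nodal analysis, taking node 6 as the 0 V reference.
Source V1 fixes V_0 = 10 V.
KCL at each unknown node (sum of currents leaving = 0; resistances in Ω):
  Node 1: (V_1 - 10)/4.3 + (V_1 - V_2)/13 + (V_1 - 0)/3.9 = 0
  Node 2: (V_2 - 10)/22 + (V_2 - V_1)/13 + (V_2 - V_3)/390 + (V_2 - V_4)/56 + (V_2 - 0)/91 = 0
  Node 3: (V_3 - 10)/18000 + (V_3 - V_2)/390 + (V_3 - V_4)/47000 + (V_3 - V_5)/9100 = 0
  Node 4: (V_4 - V_5)/62 + (V_4 - 10)/36000 + (V_4 - V_2)/56 + (V_4 - V_3)/47000 = 0
  Node 5: (V_5 - V_4)/62 + (V_5 - 10)/68000 + (V_5 - 0)/47 + (V_5 - V_3)/9100 = 0
Collecting terms (coefficients in siemens):
  0.5659·V_1 - 0.07692·V_2 = 2.326
  0.1538·V_2 - 0.07692·V_1 - 0.002564·V_3 - 0.01786·V_4 = 0.4545
  0.002751·V_3 - 0.002564·V_2 - 0.00002128·V_4 - 0.0001099·V_5 = 0.0005556
  0.03404·V_4 - 0.01786·V_2 - 0.00002128·V_3 - 0.01613·V_5 = 0.0002778
  0.03753·V_5 - 0.0001099·V_3 - 0.01613·V_4 = 0.0001471
Solving these 5 simultaneous equations (Gaussian elimination) gives:
  V_1 = 4.922 V, V_2 = 5.976 V, V_3 = 5.872 V, V_4 = 3.965 V
  V_5 = 1.725 V
I_R2 = (V_0 - V_5)/R2 = (10 - 1.725)/68000 = 0.0001217 A
|I_R2| = 0.0001217 A

Final answer: |I_R2| = 0.0001217 A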